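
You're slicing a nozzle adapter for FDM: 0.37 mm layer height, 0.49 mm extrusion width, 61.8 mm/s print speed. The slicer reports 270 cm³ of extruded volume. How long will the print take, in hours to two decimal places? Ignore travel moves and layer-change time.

6.69 hours

Line area = 0.37 × 0.49 = 0.1813 mm².
Path length: 270000 mm³ / 0.1813 mm² → 1489244.3 mm.
Time extruding = 1489244.3 / 61.8, so 24097.8 s.
Converting: 24097.8 s = 6.69 hours.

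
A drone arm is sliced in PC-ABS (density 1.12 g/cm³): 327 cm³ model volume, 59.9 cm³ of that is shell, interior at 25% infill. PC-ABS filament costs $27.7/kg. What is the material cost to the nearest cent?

$3.93

Volume inside the shell: 327 − 59.9 → 267.1 cm³.
Infill deposited: 0.25 × 267.1 → 66.775 cm³.
Total extruded = 59.9 + 66.775, so 126.675 cm³.
Mass: 126.675 × 1.12 → 141.876 g.
At $27.7/kg: 141.876/1000 × 27.7 = $3.93.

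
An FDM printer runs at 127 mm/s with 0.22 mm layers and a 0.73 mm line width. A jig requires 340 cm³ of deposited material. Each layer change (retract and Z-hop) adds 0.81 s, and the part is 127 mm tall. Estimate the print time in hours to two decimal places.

4.76 hours

Line area = 0.22 × 0.73 = 0.1606 mm².
Path length: 340000 mm³ / 0.1606 mm² → 2117061 mm.
Extrusion time = 2117061 / 127 = 16669.8 s.
Number of layers: 127 / 0.22 → 578 (rounded up).
Non-print overhead: 578 × 0.81 → 468.18 s.
Total = 16669.8 + 468.18 = 17137.98 s = 4.76 hours.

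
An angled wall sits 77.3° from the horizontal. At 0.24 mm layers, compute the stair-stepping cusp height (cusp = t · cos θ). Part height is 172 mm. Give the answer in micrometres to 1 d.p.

Cusp = layer height × cos(77.3°) = 0.24 × 0.2198 = 0.052752 mm = 52.8 μm.

52.8 μm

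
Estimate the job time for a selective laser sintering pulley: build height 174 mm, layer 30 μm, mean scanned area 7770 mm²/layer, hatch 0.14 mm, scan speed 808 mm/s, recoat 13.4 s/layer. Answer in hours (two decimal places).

Number of layers: 174 / 0.03 → 5800 (rounded up).
Per-layer scan distance: 7770 / 0.14 → 55500 mm.
Laser time per layer = 55500 / 808, so 68.6881 s.
Per-layer time: 68.6881 + 13.4 → 82.0881 s.
Total: 5800 × 82.0881 s = 476110.98 s → 132.25 hours.

132.25 hours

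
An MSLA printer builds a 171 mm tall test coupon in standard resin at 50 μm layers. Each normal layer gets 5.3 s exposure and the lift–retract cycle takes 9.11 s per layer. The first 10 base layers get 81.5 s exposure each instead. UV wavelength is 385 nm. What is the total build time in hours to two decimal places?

Layers = ⌈171/0.05⌉ = 3420.
Base layers: 10 × (81.5 + 9.11) → 906.1 s.
Remaining layers: 3410 × (5.3 + 9.11) → 49138.1 s.
Total = 906.1 + 49138.1 = 50044.2 s = 13.90 hours.

13.90 hours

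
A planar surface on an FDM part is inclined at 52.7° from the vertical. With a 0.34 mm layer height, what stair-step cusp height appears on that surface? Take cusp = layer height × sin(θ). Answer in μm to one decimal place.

sin(52.7°) = 0.7955, so cusp = 0.34 × 0.7955 = 0.27047 mm → 270.5 μm.

270.5 μm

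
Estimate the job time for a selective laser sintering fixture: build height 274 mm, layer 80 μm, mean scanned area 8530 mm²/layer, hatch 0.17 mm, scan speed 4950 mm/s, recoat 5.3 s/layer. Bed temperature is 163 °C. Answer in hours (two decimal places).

14.69 hours

Number of layers: 274 / 0.08 → 3425 (rounded up).
Per-layer scan distance: 8530 / 0.17 → 50176.5 mm.
Per-layer scan time = 50176.5 / 4950, so 10.1367 s.
Per-layer time = 10.1367 + 5.3, so 15.4367 s.
Total: 3425 × 15.4367 s = 52870.6975 s → 14.69 hours.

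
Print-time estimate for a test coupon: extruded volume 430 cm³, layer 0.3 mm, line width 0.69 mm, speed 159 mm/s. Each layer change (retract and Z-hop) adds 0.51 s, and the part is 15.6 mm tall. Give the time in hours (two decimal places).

Bead cross-section: 0.3 × 0.69 → 0.207 mm².
Total extruded path = 430000/0.207 = 2077294.7 mm.
Print-move time = 2077294.7 / 159, so 13064.7 s.
Number of layers: 15.6 / 0.3 → 52 (rounded up).
Non-print overhead: 52 × 0.51 → 26.52 s.
Total = 13064.7 + 26.52 = 13091.22 s = 3.64 hours.

3.64 hours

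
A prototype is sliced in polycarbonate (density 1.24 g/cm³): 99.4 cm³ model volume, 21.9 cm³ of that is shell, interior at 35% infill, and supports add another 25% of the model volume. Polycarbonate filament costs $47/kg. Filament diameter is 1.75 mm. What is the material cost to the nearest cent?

Volume inside the shell: 99.4 − 21.9 → 77.5 cm³.
Infill deposited: 0.35 × 77.5 → 27.125 cm³.
Support = 0.25 × 99.4 = 24.85 cm³.
Total extruded: 21.9 + 27.125 + 24.85 → 73.875 cm³.
Mass: 73.875 × 1.24 → 91.605 g.
At $47/kg: 91.605/1000 × 47 = $4.31.

$4.31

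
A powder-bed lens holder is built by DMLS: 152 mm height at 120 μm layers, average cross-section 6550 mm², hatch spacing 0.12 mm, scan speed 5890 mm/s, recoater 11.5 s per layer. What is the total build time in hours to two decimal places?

Layer count = ceil(152 / 0.12) = 1267.
Scan path per layer = 6550 / 0.12 = 54583.3 mm.
Scan time per layer = 54583.3 / 5890, so 9.2671 s.
Time per layer = 9.2671 + 11.5 = 20.7671 s.
Total: 1267 × 20.7671 s = 26311.9157 s → 7.31 hours.

7.31 hours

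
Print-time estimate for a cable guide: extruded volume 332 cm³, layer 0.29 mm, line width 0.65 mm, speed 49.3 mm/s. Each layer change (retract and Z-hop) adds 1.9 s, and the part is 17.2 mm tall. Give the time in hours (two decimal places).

9.96 hours

Line area: 0.29 × 0.65 → 0.1885 mm².
Path length: 332000 mm³ / 0.1885 mm² → 1761273.2 mm.
Time extruding: 1761273.2 / 49.3 → 35725.6 s.
Number of layers: 17.2 / 0.29 → 60 (rounded up).
Non-print overhead = 60 × 1.9 = 114 s.
Total = 35725.6 + 114 = 35839.6 s = 9.96 hours.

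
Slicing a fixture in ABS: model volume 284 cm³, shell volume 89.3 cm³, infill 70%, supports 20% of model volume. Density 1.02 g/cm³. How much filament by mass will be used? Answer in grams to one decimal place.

Infill region = 284 − 89.3 = 194.7 cm³.
Infill volume = 0.70 × 194.7, so 136.29 cm³.
Support = 0.20 × 284 = 56.8 cm³.
Total extruded = 89.3 + 136.29 + 56.8 = 282.39 cm³.
Mass = 282.39 × 1.02, so 288.0378 g.

288.0 g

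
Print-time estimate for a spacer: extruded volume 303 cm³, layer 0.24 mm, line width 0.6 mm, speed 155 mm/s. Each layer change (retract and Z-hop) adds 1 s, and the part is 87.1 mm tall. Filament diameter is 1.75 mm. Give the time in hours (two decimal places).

3.87 hours

Extrusion cross-section: 0.24 × 0.6 → 0.144 mm².
Toolpath length = 303 cm³ / 0.144 mm² = 303000 / 0.144 = 2104166.7 mm.
Print-move time: 2104166.7 / 155 → 13575.3 s.
Layers = ⌈87.1/0.24⌉ = 363.
Non-print overhead = 363 × 1 = 363 s.
Total = 13575.3 + 363 = 13938.3 s = 3.87 hours.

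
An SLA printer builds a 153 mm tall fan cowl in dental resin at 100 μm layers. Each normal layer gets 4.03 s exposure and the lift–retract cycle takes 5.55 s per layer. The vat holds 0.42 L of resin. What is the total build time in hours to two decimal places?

4.07 hours

Layers = ⌈153/0.1⌉ = 1530.
Each layer takes: 4.03 + 5.55 → 9.58 s.
Total = 1530 × 9.58 = 14657.4 s = 4.07 hours.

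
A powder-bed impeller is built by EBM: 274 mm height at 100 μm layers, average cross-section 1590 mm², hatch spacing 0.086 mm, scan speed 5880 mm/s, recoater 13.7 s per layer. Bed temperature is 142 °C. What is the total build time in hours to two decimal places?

12.82 hours

Layer count = ceil(274 / 0.1) = 2740.
Per-layer scan distance = 1590 / 0.086, so 18488.4 mm.
Per-layer scan time = 18488.4 / 5880, so 3.1443 s.
Layer cycle: 3.1443 + 13.7 → 16.8443 s.
Total: 2740 × 16.8443 s = 46153.382 s → 12.82 hours.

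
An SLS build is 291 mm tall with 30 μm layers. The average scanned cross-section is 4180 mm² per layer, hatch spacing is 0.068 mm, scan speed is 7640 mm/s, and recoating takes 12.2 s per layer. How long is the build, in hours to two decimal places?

Layers = ⌈291/0.03⌉ = 9700.
Hatch length per layer = 4180 / 0.068, so 61470.6 mm.
Per-layer scan time: 61470.6 / 7640 → 8.0459 s.
Time per layer: 8.0459 + 12.2 → 20.2459 s.
9700 layers × 20.2459 s/layer = 196385.23 s, i.e. 54.55 hours.

54.55 hours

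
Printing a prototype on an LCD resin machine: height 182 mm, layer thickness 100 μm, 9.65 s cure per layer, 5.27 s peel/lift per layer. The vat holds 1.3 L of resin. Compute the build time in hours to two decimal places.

7.54 hours

Number of layers: 182 / 0.1 → 1820 (rounded up).
Per-layer time = 9.65 + 5.27 = 14.92 s.
Build time: 1820 × 14.92 s = 27154.4 s, i.e. 7.54 hours.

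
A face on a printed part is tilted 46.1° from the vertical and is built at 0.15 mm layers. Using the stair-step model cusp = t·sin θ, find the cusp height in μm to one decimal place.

108.1 μm

sin(46.1°) = 0.7206, so cusp = 0.15 × 0.7206 = 0.10809 mm → 108.1 μm.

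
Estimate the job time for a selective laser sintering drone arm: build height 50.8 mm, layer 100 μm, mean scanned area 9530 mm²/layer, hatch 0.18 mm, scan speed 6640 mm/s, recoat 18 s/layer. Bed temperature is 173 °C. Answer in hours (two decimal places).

3.67 hours

Layer count = ceil(50.8 / 0.1) = 508.
Per-layer scan distance = 9530 / 0.18 = 52944.4 mm.
Scan time per layer: 52944.4 / 6640 → 7.9736 s.
Layer cycle: 7.9736 + 18 → 25.9736 s.
Build time = 508 × 25.9736 = 13194.5888 s = 3.67 hours.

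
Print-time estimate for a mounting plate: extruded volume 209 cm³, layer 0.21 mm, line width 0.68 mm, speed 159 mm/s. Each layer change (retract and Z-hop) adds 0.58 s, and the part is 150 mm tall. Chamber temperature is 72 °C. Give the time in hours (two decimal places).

Bead cross-section = 0.21 × 0.68, so 0.1428 mm².
Path length: 209000 mm³ / 0.1428 mm² → 1463585.4 mm.
Time extruding: 1463585.4 / 159 → 9204.9 s.
Layer count = ceil(150 / 0.21) = 715.
Non-print overhead = 715 × 0.58, so 414.7 s.
Total = 9204.9 + 414.7 = 9619.6 s = 2.67 hours.

2.67 hours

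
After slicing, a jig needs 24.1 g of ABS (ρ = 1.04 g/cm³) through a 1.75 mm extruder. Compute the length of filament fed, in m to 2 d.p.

Extruded volume: 24.1/1.04 = 23.1731 cm³ (23173.1 mm³).
A = π r² = π × 0.875² = 2.4053 mm².
Length = 23173.1 / 2.4053 = 9634.18 mm = 9.63 m.

9.63 m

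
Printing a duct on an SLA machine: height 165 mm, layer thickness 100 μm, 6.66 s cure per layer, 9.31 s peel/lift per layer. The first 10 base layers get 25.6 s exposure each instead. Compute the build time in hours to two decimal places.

Layer count = ceil(165 / 0.1) = 1650.
Burn-in layers = 10 × (25.6 + 9.31) = 349.1 s.
Normal layers = 1640 × (6.66 + 9.31) = 26190.8 s.
Sum: 349.1 + 26190.8 = 26539.9 s → 7.37 hours.

7.37 hours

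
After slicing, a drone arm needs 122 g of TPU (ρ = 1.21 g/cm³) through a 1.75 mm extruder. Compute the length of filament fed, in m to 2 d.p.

Volume = 122 g / 1.21 g·cm⁻³ = 100.8264 cm³ = 100826.4 mm³.
Filament cross-section = π × (1.75/2)² = 2.4053 mm².
L = V/A = 100826.4/2.4053 = 41918.43 mm → 41.92 m.

41.92 m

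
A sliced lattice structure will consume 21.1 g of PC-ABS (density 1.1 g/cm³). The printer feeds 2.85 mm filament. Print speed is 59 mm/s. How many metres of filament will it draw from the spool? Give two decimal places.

Extruded volume: 21.1/1.1 = 19.1818 cm³ (19181.8 mm³).
A = π r² = π × 1.425² = 6.3794 mm².
Length = 19181.8 / 6.3794 = 3006.83 mm = 3.01 m.

3.01 m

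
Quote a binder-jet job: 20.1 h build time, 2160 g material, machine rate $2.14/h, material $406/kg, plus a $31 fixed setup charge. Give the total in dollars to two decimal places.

Machine-time cost = 2.14 × 20.1 = $43.014.
Material charge = 406 × 2160/1000 = $876.96.
Total = 43.014 + 876.96 + 31 = 950.974 ≈ $950.97.

$950.97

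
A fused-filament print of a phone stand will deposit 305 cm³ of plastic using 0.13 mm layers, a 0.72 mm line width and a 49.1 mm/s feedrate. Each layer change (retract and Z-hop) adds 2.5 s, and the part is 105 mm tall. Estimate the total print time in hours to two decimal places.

Line area = 0.13 × 0.72, so 0.0936 mm².
Toolpath length = 305 cm³ / 0.0936 mm² = 305000 / 0.0936 = 3258547 mm.
Time extruding = 3258547 / 49.1, so 66365.5 s.
Layers = ⌈105/0.13⌉ = 808.
Non-print overhead = 808 × 2.5 = 2020 s.
Altogether 66365.5 + 2020 = 68385.5 s, i.e. 19.00 hours.

19.00 hours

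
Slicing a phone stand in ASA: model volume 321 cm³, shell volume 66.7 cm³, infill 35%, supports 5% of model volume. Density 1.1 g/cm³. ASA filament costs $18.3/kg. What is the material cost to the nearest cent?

$3.46

Volume inside the shell = 321 − 66.7, so 254.3 cm³.
Infill volume = 0.35 × 254.3 = 89.005 cm³.
Support = 0.05 × 321, so 16.05 cm³.
Total extruded: 66.7 + 89.005 + 16.05 → 171.755 cm³.
Mass = 171.755 × 1.1 = 188.9305 g.
Cost = 188.9305 g / 1000 × $18.3/kg = $3.46.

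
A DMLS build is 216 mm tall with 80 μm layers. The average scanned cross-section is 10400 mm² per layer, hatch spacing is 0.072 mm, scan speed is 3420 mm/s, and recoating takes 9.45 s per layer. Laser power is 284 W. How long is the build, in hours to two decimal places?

38.76 hours

Layers = ⌈216/0.08⌉ = 2700.
Scan path per layer: 10400 / 0.072 → 144444.4 mm.
Laser time per layer: 144444.4 / 3420 → 42.2352 s.
Layer cycle = 42.2352 + 9.45 = 51.6852 s.
2700 layers × 51.6852 s/layer = 139550.04 s, i.e. 38.76 hours.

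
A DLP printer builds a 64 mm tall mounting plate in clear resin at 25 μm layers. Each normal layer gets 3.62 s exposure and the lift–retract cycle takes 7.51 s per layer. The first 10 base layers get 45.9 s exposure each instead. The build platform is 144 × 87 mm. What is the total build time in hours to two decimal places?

Layer count = ceil(64 / 0.025) = 2560.
Base layers = 10 × (45.9 + 7.51), so 534.1 s.
Remaining layers: 2550 × (3.62 + 7.51) → 28381.5 s.
Total = 534.1 + 28381.5 = 28915.6 s = 8.03 hours.

8.03 hours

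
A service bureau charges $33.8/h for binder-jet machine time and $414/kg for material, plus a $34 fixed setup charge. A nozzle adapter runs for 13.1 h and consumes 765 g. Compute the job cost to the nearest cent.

Machine cost = 33.8 × 13.1, so $442.78.
Material charge = 414 × 765/1000, so $316.71.
Adding setup: 442.78 + 316.71 + 34 → $793.49.

$793.49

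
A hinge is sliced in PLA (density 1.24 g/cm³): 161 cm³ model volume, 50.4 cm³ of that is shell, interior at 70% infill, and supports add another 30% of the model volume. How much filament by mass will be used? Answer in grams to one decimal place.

218.4 g

Infill region: 161 − 50.4 → 110.6 cm³.
Infill volume: 0.70 × 110.6 → 77.42 cm³.
Support = 0.30 × 161, so 48.3 cm³.
Total extruded: 50.4 + 77.42 + 48.3 → 176.12 cm³.
Mass: 176.12 × 1.24 → 218.3888 g.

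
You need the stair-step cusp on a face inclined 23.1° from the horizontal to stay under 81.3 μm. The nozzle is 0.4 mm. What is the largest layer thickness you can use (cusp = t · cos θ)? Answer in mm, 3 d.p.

0.088 mm

Layer height = cusp / cos(23.1°) = 0.0813 / 0.9198 = 0.088 mm.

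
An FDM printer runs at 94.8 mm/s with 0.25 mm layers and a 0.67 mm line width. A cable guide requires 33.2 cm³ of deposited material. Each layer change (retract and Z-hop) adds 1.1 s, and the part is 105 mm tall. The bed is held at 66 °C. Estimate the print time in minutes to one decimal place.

Line area = 0.25 × 0.67, so 0.1675 mm².
Toolpath length = 33.2 cm³ / 0.1675 mm² = 33200 / 0.1675 = 198209 mm.
Print-move time: 198209 / 94.8 → 2090.8 s.
Layers = ⌈105/0.25⌉ = 420.
Layer-change overhead: 420 × 1.1 → 462 s.
Altogether 2090.8 + 462 = 2552.8 s, i.e. 42.5 minutes.

42.5 minutes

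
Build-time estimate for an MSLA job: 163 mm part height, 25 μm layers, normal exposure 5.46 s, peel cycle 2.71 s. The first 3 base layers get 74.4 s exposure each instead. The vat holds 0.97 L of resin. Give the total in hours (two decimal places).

Layer count = ceil(163 / 0.025) = 6520.
Burn-in layers: 3 × (74.4 + 2.71) → 231.33 s.
Remaining layers = 6517 × (5.46 + 2.71), so 53243.89 s.
Sum: 231.33 + 53243.89 = 53475.22 s → 14.85 hours.

14.85 hours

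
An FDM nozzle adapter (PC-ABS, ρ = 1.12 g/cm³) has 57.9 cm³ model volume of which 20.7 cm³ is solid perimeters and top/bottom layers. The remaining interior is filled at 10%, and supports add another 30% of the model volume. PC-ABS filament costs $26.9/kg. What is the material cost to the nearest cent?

Volume inside the shell = 57.9 − 20.7 = 37.2 cm³.
Deposited infill = 0.10 × 37.2 = 3.72 cm³.
Support: 0.30 × 57.9 → 17.37 cm³.
Deposited volume = 20.7 + 3.72 + 17.37 = 41.79 cm³.
Mass = 41.79 × 1.12, so 46.8048 g.
Cost = 46.8048 g / 1000 × $26.9/kg = $1.26.

$1.26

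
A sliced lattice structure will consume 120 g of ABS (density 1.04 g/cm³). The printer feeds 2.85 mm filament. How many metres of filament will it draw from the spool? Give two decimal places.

Extruded volume: 120/1.04 = 115.3846 cm³ (115384.6 mm³).
Cross-section of 2.85 mm filament: π·(2.85/2)² = 6.3794 mm².
L = V/A = 115384.6/6.3794 = 18087.06 mm → 18.09 m.

18.09 m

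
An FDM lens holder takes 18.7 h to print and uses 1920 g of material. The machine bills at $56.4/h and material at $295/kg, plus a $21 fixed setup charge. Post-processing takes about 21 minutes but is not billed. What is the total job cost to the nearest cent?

Machine-time cost: 56.4 × 18.7 → $1054.68.
Material cost = 295 × 1920/1000 = $566.40.
Total = 1054.68 + 566.40 + 21 = $1642.08.

$1642.08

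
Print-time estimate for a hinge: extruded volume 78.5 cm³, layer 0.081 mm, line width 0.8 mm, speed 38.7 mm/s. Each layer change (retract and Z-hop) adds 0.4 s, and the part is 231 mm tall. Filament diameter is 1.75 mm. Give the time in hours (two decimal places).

Bead cross-section = 0.081 × 0.8, so 0.0648 mm².
Path length: 78500 mm³ / 0.0648 mm² → 1211419.8 mm.
Time extruding = 1211419.8 / 38.7, so 31302.8 s.
Number of layers: 231 / 0.081 → 2852 (rounded up).
Non-print overhead = 2852 × 0.4 = 1140.8 s.
Altogether 31302.8 + 1140.8 = 32443.6 s, i.e. 9.01 hours.

9.01 hours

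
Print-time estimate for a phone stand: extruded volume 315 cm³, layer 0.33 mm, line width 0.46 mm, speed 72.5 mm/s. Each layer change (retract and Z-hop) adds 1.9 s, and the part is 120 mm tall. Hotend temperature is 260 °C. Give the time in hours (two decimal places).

8.14 hours

Bead cross-section = 0.33 × 0.46 = 0.1518 mm².
Path length: 315000 mm³ / 0.1518 mm² → 2075098.8 mm.
Extrusion time = 2075098.8 / 72.5, so 28622.1 s.
Number of layers: 120 / 0.33 → 364 (rounded up).
Z-hop total = 364 × 1.9 = 691.6 s.
Total = 28622.1 + 691.6 = 29313.7 s = 8.14 hours.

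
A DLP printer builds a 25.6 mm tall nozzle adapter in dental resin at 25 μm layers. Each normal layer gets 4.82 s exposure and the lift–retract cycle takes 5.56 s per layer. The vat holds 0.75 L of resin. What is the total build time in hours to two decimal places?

2.95 hours

Layer count = ceil(25.6 / 0.025) = 1024.
Each layer takes = 4.82 + 5.56, so 10.38 s.
Total = 1024 × 10.38 = 10629.12 s = 2.95 hours.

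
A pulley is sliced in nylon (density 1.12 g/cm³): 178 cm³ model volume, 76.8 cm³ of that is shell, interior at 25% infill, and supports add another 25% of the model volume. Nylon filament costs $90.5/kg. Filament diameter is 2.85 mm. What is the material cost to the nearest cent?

Volume inside the shell: 178 − 76.8 → 101.2 cm³.
Infill deposited = 0.25 × 101.2, so 25.3 cm³.
Support: 0.25 × 178 → 44.5 cm³.
Total extruded = 76.8 + 25.3 + 44.5 = 146.6 cm³.
Mass: 146.6 × 1.12 → 164.192 g.
Cost = 164.192 g / 1000 × $90.5/kg = $14.86.

$14.86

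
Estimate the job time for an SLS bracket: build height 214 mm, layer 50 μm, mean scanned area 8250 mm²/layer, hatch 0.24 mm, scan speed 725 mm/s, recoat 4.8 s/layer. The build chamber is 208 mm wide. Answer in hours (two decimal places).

Layers = ⌈214/0.05⌉ = 4280.
Hatch length per layer: 8250 / 0.24 → 34375 mm.
Per-layer scan time = 34375 / 725 = 47.4138 s.
Time per layer = 47.4138 + 4.8 = 52.2138 s.
Total: 4280 × 52.2138 s = 223475.064 s → 62.08 hours.

62.08 hours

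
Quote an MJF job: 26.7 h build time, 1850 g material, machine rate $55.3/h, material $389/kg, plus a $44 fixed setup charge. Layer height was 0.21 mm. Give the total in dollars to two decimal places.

$2240.16

Machine-time cost = 55.3 × 26.7, so $1476.51.
Material cost = 389 × 1850/1000 = $719.65.
Adding setup: 1476.51 + 719.65 + 44 → $2240.16.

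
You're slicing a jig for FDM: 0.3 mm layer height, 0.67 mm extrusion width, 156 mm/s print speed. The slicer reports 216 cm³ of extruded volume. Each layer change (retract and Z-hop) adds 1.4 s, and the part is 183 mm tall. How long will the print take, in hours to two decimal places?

2.15 hours

Line area = 0.3 × 0.67 = 0.201 mm².
Toolpath length = 216 cm³ / 0.201 mm² = 216000 / 0.201 = 1074626.9 mm.
Extrusion time: 1074626.9 / 156 → 6888.6 s.
Layers = ⌈183/0.3⌉ = 610.
Layer-change overhead: 610 × 1.4 → 854 s.
Altogether 6888.6 + 854 = 7742.6 s, i.e. 2.15 hours.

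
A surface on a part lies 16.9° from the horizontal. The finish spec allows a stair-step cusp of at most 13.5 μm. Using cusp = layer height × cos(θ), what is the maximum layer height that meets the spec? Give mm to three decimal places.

Layer height = cusp / cos(16.9°) = 0.0135 / 0.9568 = 0.014 mm.

0.014 mm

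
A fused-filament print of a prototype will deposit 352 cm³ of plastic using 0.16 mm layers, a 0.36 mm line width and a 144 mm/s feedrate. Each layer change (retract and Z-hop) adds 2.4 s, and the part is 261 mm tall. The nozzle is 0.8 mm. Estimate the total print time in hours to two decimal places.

Extrusion cross-section: 0.16 × 0.36 → 0.0576 mm².
Total extruded path = 352000/0.0576 = 6111111.1 mm.
Time extruding = 6111111.1 / 144, so 42438.3 s.
Layer count = ceil(261 / 0.16) = 1632.
Non-print overhead = 1632 × 2.4, so 3916.8 s.
Total = 42438.3 + 3916.8 = 46355.1 s = 12.88 hours.

12.88 hours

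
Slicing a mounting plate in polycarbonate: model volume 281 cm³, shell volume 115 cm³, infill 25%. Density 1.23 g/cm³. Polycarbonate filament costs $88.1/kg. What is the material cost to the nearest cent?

Interior volume = 281 − 115, so 166 cm³.
Infill volume: 0.25 × 166 → 41.5 cm³.
Deposited volume = 115 + 41.5, so 156.5 cm³.
Mass = 156.5 × 1.23 = 192.495 g.
At $88.1/kg: 192.495/1000 × 88.1 = $16.96.

$16.96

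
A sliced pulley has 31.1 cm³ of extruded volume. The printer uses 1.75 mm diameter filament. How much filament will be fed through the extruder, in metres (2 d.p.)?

12.93 m

Filament cross-section = π × (1.75/2)² = 2.4053 mm².
L = 31100 mm³ / 2.4053 mm² = 12929.78 mm, i.e. 12.93 m.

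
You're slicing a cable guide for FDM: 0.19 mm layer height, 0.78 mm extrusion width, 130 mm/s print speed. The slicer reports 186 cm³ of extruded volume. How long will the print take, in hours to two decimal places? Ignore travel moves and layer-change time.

2.68 hours

Extrusion cross-section = 0.19 × 0.78 = 0.1482 mm².
Path length: 186000 mm³ / 0.1482 mm² → 1255060.7 mm.
Extrusion time: 1255060.7 / 130 → 9654.3 s.
In the requested units: 9654.3 s = 2.68 hours.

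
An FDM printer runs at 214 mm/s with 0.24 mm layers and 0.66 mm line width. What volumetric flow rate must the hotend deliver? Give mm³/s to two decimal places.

Bead cross-section: 0.24 × 0.66 → 0.1584 mm².
Q = v·A = 214 × 0.1584 = 33.90 mm³/s.

33.90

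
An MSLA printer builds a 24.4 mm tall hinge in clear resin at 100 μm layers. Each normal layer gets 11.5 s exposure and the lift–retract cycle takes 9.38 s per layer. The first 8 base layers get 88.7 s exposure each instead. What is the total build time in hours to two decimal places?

1.59 hours

Number of layers: 24.4 / 0.1 → 244 (rounded up).
Bottom layers: 8 × (88.7 + 9.38) → 784.64 s.
Remaining layers = 236 × (11.5 + 9.38) = 4927.68 s.
Total = 784.64 + 4927.68 = 5712.32 s = 1.59 hours.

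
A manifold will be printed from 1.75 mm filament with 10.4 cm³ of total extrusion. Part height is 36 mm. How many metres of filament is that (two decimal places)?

4.32 m

Filament cross-section = π × (1.75/2)² = 2.4053 mm².
L = 10400 mm³ / 2.4053 mm² = 4323.78 mm, i.e. 4.32 m.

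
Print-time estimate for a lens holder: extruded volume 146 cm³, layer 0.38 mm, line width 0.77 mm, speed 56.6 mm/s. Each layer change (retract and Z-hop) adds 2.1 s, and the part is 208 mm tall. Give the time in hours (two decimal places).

2.77 hours

Extrusion cross-section: 0.38 × 0.77 → 0.2926 mm².
Toolpath length = 146 cm³ / 0.2926 mm² = 146000 / 0.2926 = 498974.7 mm.
Extrusion time = 498974.7 / 56.6, so 8815.8 s.
Layer count = ceil(208 / 0.38) = 548.
Z-hop total: 548 × 2.1 → 1150.8 s.
Altogether 8815.8 + 1150.8 = 9966.6 s, i.e. 2.77 hours.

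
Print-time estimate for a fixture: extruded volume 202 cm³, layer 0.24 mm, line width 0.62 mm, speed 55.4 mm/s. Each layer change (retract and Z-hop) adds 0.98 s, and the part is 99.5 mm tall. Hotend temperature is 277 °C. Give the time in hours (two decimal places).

6.92 hours

Bead cross-section: 0.24 × 0.62 → 0.1488 mm².
Toolpath length = 202 cm³ / 0.1488 mm² = 202000 / 0.1488 = 1357526.9 mm.
Time extruding = 1357526.9 / 55.4, so 24504.1 s.
Number of layers: 99.5 / 0.24 → 415 (rounded up).
Z-hop total: 415 × 0.98 → 406.7 s.
Altogether 24504.1 + 406.7 = 24910.8 s, i.e. 6.92 hours.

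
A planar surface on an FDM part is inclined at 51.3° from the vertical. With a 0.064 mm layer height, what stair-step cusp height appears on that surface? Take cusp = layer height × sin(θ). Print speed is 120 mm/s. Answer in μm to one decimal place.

sin(51.3°) = 0.7804, so cusp = 0.064 × 0.7804 = 0.049946 mm → 49.9 μm.

49.9 μm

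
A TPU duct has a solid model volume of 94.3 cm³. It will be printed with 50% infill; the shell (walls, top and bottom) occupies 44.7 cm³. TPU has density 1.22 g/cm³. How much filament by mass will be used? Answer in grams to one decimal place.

Interior volume: 94.3 − 44.7 → 49.6 cm³.
Infill deposited = 0.50 × 49.6 = 24.8 cm³.
Deposited volume: 44.7 + 24.8 → 69.5 cm³.
Mass = 69.5 × 1.22, so 84.79 g.

84.8 g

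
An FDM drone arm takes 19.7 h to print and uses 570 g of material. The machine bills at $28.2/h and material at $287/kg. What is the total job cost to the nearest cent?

Machine cost = 28.2 × 19.7, so $555.54.
Material charge: 287 × 570/1000 → $163.59.
Job cost: 555.54 + 163.59 = $719.13.

$719.13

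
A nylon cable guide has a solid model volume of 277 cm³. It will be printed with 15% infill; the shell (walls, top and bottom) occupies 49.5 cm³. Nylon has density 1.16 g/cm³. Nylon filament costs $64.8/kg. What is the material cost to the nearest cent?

$6.29

Interior volume = 277 − 49.5, so 227.5 cm³.
Infill deposited = 0.15 × 227.5, so 34.125 cm³.
Total extruded = 49.5 + 34.125, so 83.625 cm³.
Mass: 83.625 × 1.16 → 97.005 g.
Cost = 97.005 g / 1000 × $64.8/kg = $6.29.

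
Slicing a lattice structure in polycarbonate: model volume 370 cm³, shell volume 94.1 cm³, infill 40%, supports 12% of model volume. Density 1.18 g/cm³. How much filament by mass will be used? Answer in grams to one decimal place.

293.7 g

Interior volume = 370 − 94.1, so 275.9 cm³.
Infill deposited: 0.40 × 275.9 → 110.36 cm³.
Support: 0.12 × 370 → 44.4 cm³.
Total extruded = 94.1 + 110.36 + 44.4 = 248.86 cm³.
Mass = 248.86 × 1.18 = 293.6548 g.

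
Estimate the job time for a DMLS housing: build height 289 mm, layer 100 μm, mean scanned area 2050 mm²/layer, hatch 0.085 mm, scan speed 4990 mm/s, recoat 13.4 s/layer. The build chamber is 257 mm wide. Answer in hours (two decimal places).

Layers = ⌈289/0.1⌉ = 2890.
Scan path per layer: 2050 / 0.085 → 24117.6 mm.
Scan time per layer = 24117.6 / 4990, so 4.8332 s.
Layer cycle: 4.8332 + 13.4 → 18.2332 s.
Total: 2890 × 18.2332 s = 52693.948 s → 14.64 hours.

14.64 hours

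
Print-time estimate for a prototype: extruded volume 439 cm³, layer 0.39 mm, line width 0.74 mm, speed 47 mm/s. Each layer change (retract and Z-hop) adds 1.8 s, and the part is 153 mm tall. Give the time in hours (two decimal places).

Line area: 0.39 × 0.74 → 0.2886 mm².
Path length: 439000 mm³ / 0.2886 mm² → 1521136.5 mm.
Time extruding = 1521136.5 / 47, so 32364.6 s.
Number of layers: 153 / 0.39 → 393 (rounded up).
Z-hop total = 393 × 1.8 = 707.4 s.
Total = 32364.6 + 707.4 = 33072 s = 9.19 hours.

9.19 hours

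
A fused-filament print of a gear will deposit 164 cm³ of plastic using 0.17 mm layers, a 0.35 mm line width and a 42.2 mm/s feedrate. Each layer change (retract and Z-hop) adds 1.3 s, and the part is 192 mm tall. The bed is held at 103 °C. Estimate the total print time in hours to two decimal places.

18.55 hours

Bead cross-section = 0.17 × 0.35, so 0.0595 mm².
Path length: 164000 mm³ / 0.0595 mm² → 2756302.5 mm.
Extrusion time = 2756302.5 / 42.2 = 65315.2 s.
Layer count = ceil(192 / 0.17) = 1130.
Layer-change overhead = 1130 × 1.3, so 1469 s.
Altogether 65315.2 + 1469 = 66784.2 s, i.e. 18.55 hours.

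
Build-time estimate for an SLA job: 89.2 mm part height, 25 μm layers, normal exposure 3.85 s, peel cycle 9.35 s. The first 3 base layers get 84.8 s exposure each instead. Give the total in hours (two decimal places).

13.15 hours

Layers = ⌈89.2/0.025⌉ = 3568.
Bottom layers = 3 × (84.8 + 9.35) = 282.45 s.
Normal layers: 3565 × (3.85 + 9.35) → 47058 s.
Total = 282.45 + 47058 = 47340.45 s = 13.15 hours.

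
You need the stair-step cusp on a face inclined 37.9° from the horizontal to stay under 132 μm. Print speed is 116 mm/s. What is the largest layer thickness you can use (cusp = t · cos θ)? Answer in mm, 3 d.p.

Layer height = cusp / cos(37.9°) = 0.132 / 0.7891 = 0.167 mm.

0.167 mm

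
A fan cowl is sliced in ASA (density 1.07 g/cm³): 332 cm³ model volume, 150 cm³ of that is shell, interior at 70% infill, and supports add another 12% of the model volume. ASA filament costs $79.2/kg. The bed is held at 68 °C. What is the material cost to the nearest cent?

$26.88

Interior volume = 332 − 150, so 182 cm³.
Deposited infill = 0.70 × 182, so 127.4 cm³.
Support = 0.12 × 332, so 39.84 cm³.
Total extruded: 150 + 127.4 + 39.84 → 317.24 cm³.
Mass: 317.24 × 1.07 → 339.4468 g.
Cost = 339.4468 g / 1000 × $79.2/kg = $26.88.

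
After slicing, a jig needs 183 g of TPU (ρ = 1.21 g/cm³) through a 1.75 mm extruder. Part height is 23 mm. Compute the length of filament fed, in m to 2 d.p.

62.88 m

Extruded volume: 183/1.21 = 151.2397 cm³ (151239.7 mm³).
A = π r² = π × 0.875² = 2.4053 mm².
Length = 151239.7 / 2.4053 = 62877.69 mm = 62.88 m.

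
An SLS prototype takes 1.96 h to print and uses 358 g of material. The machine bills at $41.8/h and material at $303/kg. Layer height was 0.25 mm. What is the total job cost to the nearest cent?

Machine-time cost: 41.8 × 1.96 → $81.928.
Material cost = 303 × 358/1000 = $108.474.
Total = 81.928 + 108.474 = 190.402 ≈ $190.40.

$190.40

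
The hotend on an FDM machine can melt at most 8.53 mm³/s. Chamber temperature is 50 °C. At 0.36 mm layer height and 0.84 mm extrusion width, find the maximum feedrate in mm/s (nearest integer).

28 mm/s

Bead cross-section = 0.36 × 0.84 = 0.3024 mm².
v_max = Q/A = 8.53/0.3024 = 28.21 mm/s → 28 mm/s.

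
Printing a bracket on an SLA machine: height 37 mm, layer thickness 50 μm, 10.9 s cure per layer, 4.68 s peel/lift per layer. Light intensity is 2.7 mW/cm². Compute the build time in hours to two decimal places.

Layers = ⌈37/0.05⌉ = 740.
Cycle time: 10.9 + 4.68 → 15.58 s.
Build time: 740 × 15.58 s = 11529.2 s, i.e. 3.20 hours.

3.20 hours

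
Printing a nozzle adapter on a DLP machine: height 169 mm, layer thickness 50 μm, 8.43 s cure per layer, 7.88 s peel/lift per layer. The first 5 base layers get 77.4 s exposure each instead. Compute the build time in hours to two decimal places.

15.41 hours

Layers = ⌈169/0.05⌉ = 3380.
Burn-in layers = 5 × (77.4 + 7.88) = 426.4 s.
Remaining layers: 3375 × (8.43 + 7.88) → 55046.25 s.
Sum: 426.4 + 55046.25 = 55472.65 s → 15.41 hours.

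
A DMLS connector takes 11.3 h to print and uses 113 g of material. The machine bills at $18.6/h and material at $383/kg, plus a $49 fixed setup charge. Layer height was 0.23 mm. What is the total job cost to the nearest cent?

Time charge = 18.6 × 11.3 = $210.18.
Feedstock cost = 383 × 113/1000, so $43.279.
Adding setup: 210.18 + 43.279 + 49 → 302.459 ≈ $302.46.

$302.46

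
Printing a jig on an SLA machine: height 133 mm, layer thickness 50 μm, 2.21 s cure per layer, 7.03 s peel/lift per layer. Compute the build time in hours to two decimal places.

6.83 hours

Layers = ⌈133/0.05⌉ = 2660.
Cycle time = 2.21 + 7.03 = 9.24 s.
Total = 2660 × 9.24 = 24578.4 s = 6.83 hours.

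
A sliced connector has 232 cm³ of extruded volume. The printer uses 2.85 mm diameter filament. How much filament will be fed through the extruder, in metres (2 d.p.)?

Cross-section of 2.85 mm filament: π·(2.85/2)² = 6.3794 mm².
Length = 232 cm³ / 6.3794 mm² = 232000 / 6.3794 = 36367.06 mm = 36.37 m.

36.37 m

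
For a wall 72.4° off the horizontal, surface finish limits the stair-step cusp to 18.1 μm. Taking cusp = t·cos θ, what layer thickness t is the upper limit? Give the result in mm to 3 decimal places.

0.060 mm

Layer height = cusp / cos(72.4°) = 0.0181 / 0.3024 = 0.060 mm.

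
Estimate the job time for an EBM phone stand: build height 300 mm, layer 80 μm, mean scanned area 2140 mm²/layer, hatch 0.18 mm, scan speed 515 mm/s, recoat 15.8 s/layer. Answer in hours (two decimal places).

40.51 hours

Layer count = ceil(300 / 0.08) = 3750.
Per-layer scan distance: 2140 / 0.18 → 11888.9 mm.
Per-layer scan time = 11888.9 / 515, so 23.0852 s.
Time per layer: 23.0852 + 15.8 → 38.8852 s.
Total: 3750 × 38.8852 s = 145819.5 s → 40.51 hours.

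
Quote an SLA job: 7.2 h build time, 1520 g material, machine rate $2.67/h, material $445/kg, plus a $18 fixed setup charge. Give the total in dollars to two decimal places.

Machine cost = 2.67 × 7.2 = $19.224.
Material charge = 445 × 1520/1000 = $676.40.
Total = 19.224 + 676.40 + 18 = 713.624 ≈ $713.62.

$713.62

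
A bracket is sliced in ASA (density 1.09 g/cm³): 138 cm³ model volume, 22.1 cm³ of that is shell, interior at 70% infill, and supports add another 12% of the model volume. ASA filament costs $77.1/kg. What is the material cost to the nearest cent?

Volume inside the shell = 138 − 22.1, so 115.9 cm³.
Deposited infill: 0.70 × 115.9 → 81.13 cm³.
Support = 0.12 × 138, so 16.56 cm³.
Total extruded = 22.1 + 81.13 + 16.56 = 119.79 cm³.
Mass = 119.79 × 1.09, so 130.5711 g.
At $77.1/kg: 130.5711/1000 × 77.1 = $10.07.

$10.07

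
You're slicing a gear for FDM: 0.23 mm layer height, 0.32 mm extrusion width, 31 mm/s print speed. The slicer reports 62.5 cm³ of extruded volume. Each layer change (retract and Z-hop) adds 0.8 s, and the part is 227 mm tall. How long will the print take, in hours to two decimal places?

Line area = 0.23 × 0.32, so 0.0736 mm².
Path length: 62500 mm³ / 0.0736 mm² → 849184.8 mm.
Time extruding = 849184.8 / 31 = 27393.1 s.
Number of layers: 227 / 0.23 → 987 (rounded up).
Non-print overhead = 987 × 0.8 = 789.6 s.
Altogether 27393.1 + 789.6 = 28182.7 s, i.e. 7.83 hours.

7.83 hours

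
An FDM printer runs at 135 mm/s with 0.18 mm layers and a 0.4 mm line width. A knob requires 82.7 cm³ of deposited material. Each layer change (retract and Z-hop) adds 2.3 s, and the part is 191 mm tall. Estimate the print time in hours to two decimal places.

Bead cross-section: 0.18 × 0.4 → 0.072 mm².
Toolpath length = 82.7 cm³ / 0.072 mm² = 82700 / 0.072 = 1148611.1 mm.
Print-move time = 1148611.1 / 135, so 8508.2 s.
Layer count = ceil(191 / 0.18) = 1062.
Non-print overhead = 1062 × 2.3, so 2442.6 s.
Altogether 8508.2 + 2442.6 = 10950.8 s, i.e. 3.04 hours.

3.04 hours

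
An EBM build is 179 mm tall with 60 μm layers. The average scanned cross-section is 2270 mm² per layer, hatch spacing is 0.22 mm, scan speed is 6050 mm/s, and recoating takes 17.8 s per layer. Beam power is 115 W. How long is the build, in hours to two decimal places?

16.17 hours

Number of layers: 179 / 0.06 → 2984 (rounded up).
Hatch length per layer = 2270 / 0.22, so 10318.2 mm.
Scan time per layer = 10318.2 / 6050, so 1.7055 s.
Time per layer: 1.7055 + 17.8 → 19.5055 s.
Total: 2984 × 19.5055 s = 58204.412 s → 16.17 hours.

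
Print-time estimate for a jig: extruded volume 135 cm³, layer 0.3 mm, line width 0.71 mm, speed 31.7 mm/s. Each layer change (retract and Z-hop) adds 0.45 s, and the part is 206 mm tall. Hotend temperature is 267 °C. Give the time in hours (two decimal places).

Line area = 0.3 × 0.71, so 0.213 mm².
Toolpath length = 135 cm³ / 0.213 mm² = 135000 / 0.213 = 633802.8 mm.
Extrusion time: 633802.8 / 31.7 → 19993.8 s.
Number of layers: 206 / 0.3 → 687 (rounded up).
Non-print overhead = 687 × 0.45 = 309.15 s.
Altogether 19993.8 + 309.15 = 20302.95 s, i.e. 5.64 hours.

5.64 hours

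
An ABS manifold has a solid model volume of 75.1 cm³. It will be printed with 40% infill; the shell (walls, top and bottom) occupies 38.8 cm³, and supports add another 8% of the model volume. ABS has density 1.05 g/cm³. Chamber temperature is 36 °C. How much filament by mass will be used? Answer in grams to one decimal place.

62.3 g

Interior volume: 75.1 − 38.8 → 36.3 cm³.
Deposited infill = 0.40 × 36.3, so 14.52 cm³.
Support: 0.08 × 75.1 → 6.008 cm³.
Deposited volume = 38.8 + 14.52 + 6.008, so 59.328 cm³.
Mass = 59.328 × 1.05 = 62.2944 g.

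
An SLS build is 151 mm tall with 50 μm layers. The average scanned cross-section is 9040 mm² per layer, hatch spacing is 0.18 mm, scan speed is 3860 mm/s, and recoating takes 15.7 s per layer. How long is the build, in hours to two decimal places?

24.09 hours

Layer count = ceil(151 / 0.05) = 3020.
Hatch length per layer: 9040 / 0.18 → 50222.2 mm.
Per-layer scan time: 50222.2 / 3860 → 13.0109 s.
Time per layer = 13.0109 + 15.7, so 28.7109 s.
Total: 3020 × 28.7109 s = 86706.918 s → 24.09 hours.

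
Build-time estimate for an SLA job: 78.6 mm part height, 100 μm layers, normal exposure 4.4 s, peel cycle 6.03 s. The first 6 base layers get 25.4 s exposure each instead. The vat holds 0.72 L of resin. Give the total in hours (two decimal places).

Layers = ⌈78.6/0.1⌉ = 786.
Base layers: 6 × (25.4 + 6.03) → 188.58 s.
Regular layers = 780 × (4.4 + 6.03), so 8135.4 s.
Total = 188.58 + 8135.4 = 8323.98 s = 2.31 hours.

2.31 hours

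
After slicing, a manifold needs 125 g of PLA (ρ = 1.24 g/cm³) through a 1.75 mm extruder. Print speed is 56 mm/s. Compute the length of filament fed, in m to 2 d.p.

Volume = 125 g / 1.24 g·cm⁻³ = 100.8065 cm³ = 100806.5 mm³.
Cross-section of 1.75 mm filament: π·(1.75/2)² = 2.4053 mm².
L = V/A = 100806.5/2.4053 = 41910.16 mm → 41.91 m.

41.91 m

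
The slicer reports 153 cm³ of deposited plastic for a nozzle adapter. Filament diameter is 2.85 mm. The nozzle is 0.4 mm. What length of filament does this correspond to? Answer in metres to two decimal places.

23.98 m

A = π r² = π × 1.425² = 6.3794 mm².
L = 153000 mm³ / 6.3794 mm² = 23983.45 mm, i.e. 23.98 m.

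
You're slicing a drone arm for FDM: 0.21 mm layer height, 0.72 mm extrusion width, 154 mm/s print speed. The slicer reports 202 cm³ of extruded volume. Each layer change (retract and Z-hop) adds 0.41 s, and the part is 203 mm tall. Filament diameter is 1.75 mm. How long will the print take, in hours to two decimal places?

Bead cross-section = 0.21 × 0.72, so 0.1512 mm².
Path length: 202000 mm³ / 0.1512 mm² → 1335978.8 mm.
Print-move time: 1335978.8 / 154 → 8675.2 s.
Layer count = ceil(203 / 0.21) = 967.
Layer-change overhead: 967 × 0.41 → 396.47 s.
Total = 8675.2 + 396.47 = 9071.67 s = 2.52 hours.

2.52 hours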